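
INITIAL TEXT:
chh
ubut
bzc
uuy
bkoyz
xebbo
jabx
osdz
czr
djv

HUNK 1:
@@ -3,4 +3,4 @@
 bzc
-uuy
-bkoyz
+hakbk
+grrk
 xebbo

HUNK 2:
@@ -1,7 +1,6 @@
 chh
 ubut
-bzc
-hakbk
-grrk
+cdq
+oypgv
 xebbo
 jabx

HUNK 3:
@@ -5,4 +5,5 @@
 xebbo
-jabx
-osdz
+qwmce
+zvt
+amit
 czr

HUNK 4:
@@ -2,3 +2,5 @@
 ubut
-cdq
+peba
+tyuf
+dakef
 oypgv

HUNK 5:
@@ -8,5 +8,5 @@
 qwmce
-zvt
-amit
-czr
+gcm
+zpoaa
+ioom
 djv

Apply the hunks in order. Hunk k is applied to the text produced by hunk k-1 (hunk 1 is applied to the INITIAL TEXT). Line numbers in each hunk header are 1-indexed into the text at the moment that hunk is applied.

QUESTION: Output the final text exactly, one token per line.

Answer: chh
ubut
peba
tyuf
dakef
oypgv
xebbo
qwmce
gcm
zpoaa
ioom
djv

Derivation:
Hunk 1: at line 3 remove [uuy,bkoyz] add [hakbk,grrk] -> 10 lines: chh ubut bzc hakbk grrk xebbo jabx osdz czr djv
Hunk 2: at line 1 remove [bzc,hakbk,grrk] add [cdq,oypgv] -> 9 lines: chh ubut cdq oypgv xebbo jabx osdz czr djv
Hunk 3: at line 5 remove [jabx,osdz] add [qwmce,zvt,amit] -> 10 lines: chh ubut cdq oypgv xebbo qwmce zvt amit czr djv
Hunk 4: at line 2 remove [cdq] add [peba,tyuf,dakef] -> 12 lines: chh ubut peba tyuf dakef oypgv xebbo qwmce zvt amit czr djv
Hunk 5: at line 8 remove [zvt,amit,czr] add [gcm,zpoaa,ioom] -> 12 lines: chh ubut peba tyuf dakef oypgv xebbo qwmce gcm zpoaa ioom djv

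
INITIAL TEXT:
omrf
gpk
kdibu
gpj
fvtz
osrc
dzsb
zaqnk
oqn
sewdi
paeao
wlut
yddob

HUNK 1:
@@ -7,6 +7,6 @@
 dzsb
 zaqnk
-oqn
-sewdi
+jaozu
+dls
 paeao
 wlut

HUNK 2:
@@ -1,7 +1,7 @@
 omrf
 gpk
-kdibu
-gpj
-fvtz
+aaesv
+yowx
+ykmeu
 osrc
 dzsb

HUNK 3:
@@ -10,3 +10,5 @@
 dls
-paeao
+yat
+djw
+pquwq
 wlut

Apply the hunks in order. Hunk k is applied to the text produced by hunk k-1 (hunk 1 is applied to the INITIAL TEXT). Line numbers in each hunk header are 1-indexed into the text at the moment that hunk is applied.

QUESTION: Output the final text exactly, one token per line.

Hunk 1: at line 7 remove [oqn,sewdi] add [jaozu,dls] -> 13 lines: omrf gpk kdibu gpj fvtz osrc dzsb zaqnk jaozu dls paeao wlut yddob
Hunk 2: at line 1 remove [kdibu,gpj,fvtz] add [aaesv,yowx,ykmeu] -> 13 lines: omrf gpk aaesv yowx ykmeu osrc dzsb zaqnk jaozu dls paeao wlut yddob
Hunk 3: at line 10 remove [paeao] add [yat,djw,pquwq] -> 15 lines: omrf gpk aaesv yowx ykmeu osrc dzsb zaqnk jaozu dls yat djw pquwq wlut yddob

Answer: omrf
gpk
aaesv
yowx
ykmeu
osrc
dzsb
zaqnk
jaozu
dls
yat
djw
pquwq
wlut
yddob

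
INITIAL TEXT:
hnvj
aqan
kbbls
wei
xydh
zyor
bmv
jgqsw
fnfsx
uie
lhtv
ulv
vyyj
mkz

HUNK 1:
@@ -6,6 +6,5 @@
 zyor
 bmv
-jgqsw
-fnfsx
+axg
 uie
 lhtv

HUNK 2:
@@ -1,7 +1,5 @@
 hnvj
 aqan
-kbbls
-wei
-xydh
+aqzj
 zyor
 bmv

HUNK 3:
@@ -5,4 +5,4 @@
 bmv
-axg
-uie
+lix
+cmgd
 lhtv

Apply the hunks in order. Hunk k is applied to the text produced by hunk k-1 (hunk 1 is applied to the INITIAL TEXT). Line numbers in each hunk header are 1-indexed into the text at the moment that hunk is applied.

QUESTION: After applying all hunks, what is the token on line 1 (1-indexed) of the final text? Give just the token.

Answer: hnvj

Derivation:
Hunk 1: at line 6 remove [jgqsw,fnfsx] add [axg] -> 13 lines: hnvj aqan kbbls wei xydh zyor bmv axg uie lhtv ulv vyyj mkz
Hunk 2: at line 1 remove [kbbls,wei,xydh] add [aqzj] -> 11 lines: hnvj aqan aqzj zyor bmv axg uie lhtv ulv vyyj mkz
Hunk 3: at line 5 remove [axg,uie] add [lix,cmgd] -> 11 lines: hnvj aqan aqzj zyor bmv lix cmgd lhtv ulv vyyj mkz
Final line 1: hnvj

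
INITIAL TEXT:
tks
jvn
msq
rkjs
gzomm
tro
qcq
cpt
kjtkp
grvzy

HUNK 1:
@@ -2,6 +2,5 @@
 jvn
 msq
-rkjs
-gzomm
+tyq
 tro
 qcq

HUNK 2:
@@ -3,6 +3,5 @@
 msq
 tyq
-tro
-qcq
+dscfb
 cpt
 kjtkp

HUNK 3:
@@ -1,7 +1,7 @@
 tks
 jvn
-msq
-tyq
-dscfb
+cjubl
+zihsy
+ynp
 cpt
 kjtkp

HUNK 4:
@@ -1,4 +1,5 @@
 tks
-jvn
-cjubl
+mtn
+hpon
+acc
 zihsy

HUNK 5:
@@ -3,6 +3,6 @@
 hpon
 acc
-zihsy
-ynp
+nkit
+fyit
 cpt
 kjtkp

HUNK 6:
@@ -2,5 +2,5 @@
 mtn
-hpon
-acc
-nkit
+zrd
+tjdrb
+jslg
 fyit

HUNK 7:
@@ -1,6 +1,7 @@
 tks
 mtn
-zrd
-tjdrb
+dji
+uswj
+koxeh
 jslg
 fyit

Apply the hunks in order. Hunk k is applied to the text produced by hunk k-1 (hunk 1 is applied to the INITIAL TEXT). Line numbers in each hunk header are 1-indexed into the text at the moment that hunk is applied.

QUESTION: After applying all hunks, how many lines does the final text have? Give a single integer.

Hunk 1: at line 2 remove [rkjs,gzomm] add [tyq] -> 9 lines: tks jvn msq tyq tro qcq cpt kjtkp grvzy
Hunk 2: at line 3 remove [tro,qcq] add [dscfb] -> 8 lines: tks jvn msq tyq dscfb cpt kjtkp grvzy
Hunk 3: at line 1 remove [msq,tyq,dscfb] add [cjubl,zihsy,ynp] -> 8 lines: tks jvn cjubl zihsy ynp cpt kjtkp grvzy
Hunk 4: at line 1 remove [jvn,cjubl] add [mtn,hpon,acc] -> 9 lines: tks mtn hpon acc zihsy ynp cpt kjtkp grvzy
Hunk 5: at line 3 remove [zihsy,ynp] add [nkit,fyit] -> 9 lines: tks mtn hpon acc nkit fyit cpt kjtkp grvzy
Hunk 6: at line 2 remove [hpon,acc,nkit] add [zrd,tjdrb,jslg] -> 9 lines: tks mtn zrd tjdrb jslg fyit cpt kjtkp grvzy
Hunk 7: at line 1 remove [zrd,tjdrb] add [dji,uswj,koxeh] -> 10 lines: tks mtn dji uswj koxeh jslg fyit cpt kjtkp grvzy
Final line count: 10

Answer: 10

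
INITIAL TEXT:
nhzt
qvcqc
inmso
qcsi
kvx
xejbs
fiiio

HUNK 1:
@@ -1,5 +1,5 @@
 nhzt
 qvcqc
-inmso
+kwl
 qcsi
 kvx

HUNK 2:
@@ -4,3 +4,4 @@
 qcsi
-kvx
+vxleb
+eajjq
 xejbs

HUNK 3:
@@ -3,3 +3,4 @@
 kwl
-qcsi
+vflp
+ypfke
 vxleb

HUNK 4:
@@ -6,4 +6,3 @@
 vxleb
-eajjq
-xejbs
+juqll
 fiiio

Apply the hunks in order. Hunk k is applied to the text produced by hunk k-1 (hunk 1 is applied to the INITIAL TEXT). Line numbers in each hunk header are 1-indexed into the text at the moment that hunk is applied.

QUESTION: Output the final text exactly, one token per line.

Answer: nhzt
qvcqc
kwl
vflp
ypfke
vxleb
juqll
fiiio

Derivation:
Hunk 1: at line 1 remove [inmso] add [kwl] -> 7 lines: nhzt qvcqc kwl qcsi kvx xejbs fiiio
Hunk 2: at line 4 remove [kvx] add [vxleb,eajjq] -> 8 lines: nhzt qvcqc kwl qcsi vxleb eajjq xejbs fiiio
Hunk 3: at line 3 remove [qcsi] add [vflp,ypfke] -> 9 lines: nhzt qvcqc kwl vflp ypfke vxleb eajjq xejbs fiiio
Hunk 4: at line 6 remove [eajjq,xejbs] add [juqll] -> 8 lines: nhzt qvcqc kwl vflp ypfke vxleb juqll fiiio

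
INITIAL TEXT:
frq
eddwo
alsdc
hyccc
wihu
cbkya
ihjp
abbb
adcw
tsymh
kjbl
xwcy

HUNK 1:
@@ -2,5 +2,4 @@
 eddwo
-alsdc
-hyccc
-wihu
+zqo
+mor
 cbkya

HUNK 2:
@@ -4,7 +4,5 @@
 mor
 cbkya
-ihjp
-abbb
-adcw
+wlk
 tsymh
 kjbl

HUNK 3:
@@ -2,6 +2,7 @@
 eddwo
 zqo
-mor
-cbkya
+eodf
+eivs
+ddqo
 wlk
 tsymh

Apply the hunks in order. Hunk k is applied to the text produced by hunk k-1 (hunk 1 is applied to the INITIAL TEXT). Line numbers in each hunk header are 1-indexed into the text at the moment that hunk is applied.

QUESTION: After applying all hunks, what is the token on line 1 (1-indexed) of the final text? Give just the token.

Answer: frq

Derivation:
Hunk 1: at line 2 remove [alsdc,hyccc,wihu] add [zqo,mor] -> 11 lines: frq eddwo zqo mor cbkya ihjp abbb adcw tsymh kjbl xwcy
Hunk 2: at line 4 remove [ihjp,abbb,adcw] add [wlk] -> 9 lines: frq eddwo zqo mor cbkya wlk tsymh kjbl xwcy
Hunk 3: at line 2 remove [mor,cbkya] add [eodf,eivs,ddqo] -> 10 lines: frq eddwo zqo eodf eivs ddqo wlk tsymh kjbl xwcy
Final line 1: frq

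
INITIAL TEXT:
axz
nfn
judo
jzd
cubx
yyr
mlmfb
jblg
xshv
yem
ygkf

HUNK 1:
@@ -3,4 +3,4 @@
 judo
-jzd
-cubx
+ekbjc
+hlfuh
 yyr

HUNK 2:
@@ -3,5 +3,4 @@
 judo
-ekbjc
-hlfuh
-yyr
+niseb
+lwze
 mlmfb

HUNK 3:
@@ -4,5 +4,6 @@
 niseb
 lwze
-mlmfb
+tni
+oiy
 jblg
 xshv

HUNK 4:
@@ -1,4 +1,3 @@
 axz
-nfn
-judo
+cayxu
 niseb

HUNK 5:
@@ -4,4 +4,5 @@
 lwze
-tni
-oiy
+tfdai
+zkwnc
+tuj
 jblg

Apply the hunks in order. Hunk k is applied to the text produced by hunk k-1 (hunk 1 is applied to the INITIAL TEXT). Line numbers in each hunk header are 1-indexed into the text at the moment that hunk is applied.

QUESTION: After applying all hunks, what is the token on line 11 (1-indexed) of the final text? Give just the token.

Hunk 1: at line 3 remove [jzd,cubx] add [ekbjc,hlfuh] -> 11 lines: axz nfn judo ekbjc hlfuh yyr mlmfb jblg xshv yem ygkf
Hunk 2: at line 3 remove [ekbjc,hlfuh,yyr] add [niseb,lwze] -> 10 lines: axz nfn judo niseb lwze mlmfb jblg xshv yem ygkf
Hunk 3: at line 4 remove [mlmfb] add [tni,oiy] -> 11 lines: axz nfn judo niseb lwze tni oiy jblg xshv yem ygkf
Hunk 4: at line 1 remove [nfn,judo] add [cayxu] -> 10 lines: axz cayxu niseb lwze tni oiy jblg xshv yem ygkf
Hunk 5: at line 4 remove [tni,oiy] add [tfdai,zkwnc,tuj] -> 11 lines: axz cayxu niseb lwze tfdai zkwnc tuj jblg xshv yem ygkf
Final line 11: ygkf

Answer: ygkf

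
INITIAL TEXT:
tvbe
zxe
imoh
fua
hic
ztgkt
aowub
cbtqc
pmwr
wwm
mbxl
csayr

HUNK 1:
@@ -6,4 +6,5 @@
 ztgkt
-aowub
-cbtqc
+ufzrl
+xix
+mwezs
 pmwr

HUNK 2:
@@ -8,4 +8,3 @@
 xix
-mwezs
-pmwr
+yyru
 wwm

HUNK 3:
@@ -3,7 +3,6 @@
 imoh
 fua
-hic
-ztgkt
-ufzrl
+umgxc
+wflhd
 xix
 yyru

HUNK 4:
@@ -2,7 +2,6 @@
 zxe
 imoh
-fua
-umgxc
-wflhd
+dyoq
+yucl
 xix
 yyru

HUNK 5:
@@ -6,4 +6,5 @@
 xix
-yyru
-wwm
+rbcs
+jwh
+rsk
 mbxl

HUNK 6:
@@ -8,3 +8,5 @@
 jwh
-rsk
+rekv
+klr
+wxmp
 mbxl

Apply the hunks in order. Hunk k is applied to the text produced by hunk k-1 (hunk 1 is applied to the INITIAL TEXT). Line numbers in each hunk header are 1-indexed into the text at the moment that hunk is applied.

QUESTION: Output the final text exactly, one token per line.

Answer: tvbe
zxe
imoh
dyoq
yucl
xix
rbcs
jwh
rekv
klr
wxmp
mbxl
csayr

Derivation:
Hunk 1: at line 6 remove [aowub,cbtqc] add [ufzrl,xix,mwezs] -> 13 lines: tvbe zxe imoh fua hic ztgkt ufzrl xix mwezs pmwr wwm mbxl csayr
Hunk 2: at line 8 remove [mwezs,pmwr] add [yyru] -> 12 lines: tvbe zxe imoh fua hic ztgkt ufzrl xix yyru wwm mbxl csayr
Hunk 3: at line 3 remove [hic,ztgkt,ufzrl] add [umgxc,wflhd] -> 11 lines: tvbe zxe imoh fua umgxc wflhd xix yyru wwm mbxl csayr
Hunk 4: at line 2 remove [fua,umgxc,wflhd] add [dyoq,yucl] -> 10 lines: tvbe zxe imoh dyoq yucl xix yyru wwm mbxl csayr
Hunk 5: at line 6 remove [yyru,wwm] add [rbcs,jwh,rsk] -> 11 lines: tvbe zxe imoh dyoq yucl xix rbcs jwh rsk mbxl csayr
Hunk 6: at line 8 remove [rsk] add [rekv,klr,wxmp] -> 13 lines: tvbe zxe imoh dyoq yucl xix rbcs jwh rekv klr wxmp mbxl csayr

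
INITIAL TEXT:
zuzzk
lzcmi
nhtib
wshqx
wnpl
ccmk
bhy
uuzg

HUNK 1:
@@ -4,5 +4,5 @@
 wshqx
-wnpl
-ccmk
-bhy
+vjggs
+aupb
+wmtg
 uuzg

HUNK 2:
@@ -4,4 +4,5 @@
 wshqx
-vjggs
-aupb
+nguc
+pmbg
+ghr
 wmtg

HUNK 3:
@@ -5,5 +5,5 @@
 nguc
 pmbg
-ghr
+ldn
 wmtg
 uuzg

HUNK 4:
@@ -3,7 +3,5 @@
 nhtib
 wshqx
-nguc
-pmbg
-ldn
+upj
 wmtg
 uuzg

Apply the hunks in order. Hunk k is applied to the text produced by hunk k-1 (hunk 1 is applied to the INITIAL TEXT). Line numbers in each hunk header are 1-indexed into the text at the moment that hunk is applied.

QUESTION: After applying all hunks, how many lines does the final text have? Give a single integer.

Answer: 7

Derivation:
Hunk 1: at line 4 remove [wnpl,ccmk,bhy] add [vjggs,aupb,wmtg] -> 8 lines: zuzzk lzcmi nhtib wshqx vjggs aupb wmtg uuzg
Hunk 2: at line 4 remove [vjggs,aupb] add [nguc,pmbg,ghr] -> 9 lines: zuzzk lzcmi nhtib wshqx nguc pmbg ghr wmtg uuzg
Hunk 3: at line 5 remove [ghr] add [ldn] -> 9 lines: zuzzk lzcmi nhtib wshqx nguc pmbg ldn wmtg uuzg
Hunk 4: at line 3 remove [nguc,pmbg,ldn] add [upj] -> 7 lines: zuzzk lzcmi nhtib wshqx upj wmtg uuzg
Final line count: 7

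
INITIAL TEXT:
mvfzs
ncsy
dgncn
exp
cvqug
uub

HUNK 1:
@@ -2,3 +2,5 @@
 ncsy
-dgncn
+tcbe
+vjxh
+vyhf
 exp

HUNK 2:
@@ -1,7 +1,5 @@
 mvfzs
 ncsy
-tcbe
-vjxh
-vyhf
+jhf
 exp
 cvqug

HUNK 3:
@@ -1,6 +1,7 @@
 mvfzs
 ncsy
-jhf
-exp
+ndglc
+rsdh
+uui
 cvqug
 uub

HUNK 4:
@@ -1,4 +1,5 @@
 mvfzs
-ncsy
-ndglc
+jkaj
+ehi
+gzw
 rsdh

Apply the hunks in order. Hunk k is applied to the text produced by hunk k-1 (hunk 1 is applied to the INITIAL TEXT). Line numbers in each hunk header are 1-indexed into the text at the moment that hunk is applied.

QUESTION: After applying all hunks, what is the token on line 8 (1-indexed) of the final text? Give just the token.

Hunk 1: at line 2 remove [dgncn] add [tcbe,vjxh,vyhf] -> 8 lines: mvfzs ncsy tcbe vjxh vyhf exp cvqug uub
Hunk 2: at line 1 remove [tcbe,vjxh,vyhf] add [jhf] -> 6 lines: mvfzs ncsy jhf exp cvqug uub
Hunk 3: at line 1 remove [jhf,exp] add [ndglc,rsdh,uui] -> 7 lines: mvfzs ncsy ndglc rsdh uui cvqug uub
Hunk 4: at line 1 remove [ncsy,ndglc] add [jkaj,ehi,gzw] -> 8 lines: mvfzs jkaj ehi gzw rsdh uui cvqug uub
Final line 8: uub

Answer: uub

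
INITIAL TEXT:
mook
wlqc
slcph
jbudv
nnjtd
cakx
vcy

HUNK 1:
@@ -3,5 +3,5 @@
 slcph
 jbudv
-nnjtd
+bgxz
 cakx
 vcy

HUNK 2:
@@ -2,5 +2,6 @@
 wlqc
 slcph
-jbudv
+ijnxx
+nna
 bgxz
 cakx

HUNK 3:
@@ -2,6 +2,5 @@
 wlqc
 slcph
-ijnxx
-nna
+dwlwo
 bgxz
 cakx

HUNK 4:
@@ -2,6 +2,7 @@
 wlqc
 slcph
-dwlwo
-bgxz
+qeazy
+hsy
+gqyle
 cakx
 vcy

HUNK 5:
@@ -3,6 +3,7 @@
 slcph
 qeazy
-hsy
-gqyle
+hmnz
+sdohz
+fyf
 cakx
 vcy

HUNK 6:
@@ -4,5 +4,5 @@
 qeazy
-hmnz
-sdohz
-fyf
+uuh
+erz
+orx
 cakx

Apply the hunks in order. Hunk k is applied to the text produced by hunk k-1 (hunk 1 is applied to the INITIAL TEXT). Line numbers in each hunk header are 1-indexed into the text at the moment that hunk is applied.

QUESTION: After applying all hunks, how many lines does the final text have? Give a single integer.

Hunk 1: at line 3 remove [nnjtd] add [bgxz] -> 7 lines: mook wlqc slcph jbudv bgxz cakx vcy
Hunk 2: at line 2 remove [jbudv] add [ijnxx,nna] -> 8 lines: mook wlqc slcph ijnxx nna bgxz cakx vcy
Hunk 3: at line 2 remove [ijnxx,nna] add [dwlwo] -> 7 lines: mook wlqc slcph dwlwo bgxz cakx vcy
Hunk 4: at line 2 remove [dwlwo,bgxz] add [qeazy,hsy,gqyle] -> 8 lines: mook wlqc slcph qeazy hsy gqyle cakx vcy
Hunk 5: at line 3 remove [hsy,gqyle] add [hmnz,sdohz,fyf] -> 9 lines: mook wlqc slcph qeazy hmnz sdohz fyf cakx vcy
Hunk 6: at line 4 remove [hmnz,sdohz,fyf] add [uuh,erz,orx] -> 9 lines: mook wlqc slcph qeazy uuh erz orx cakx vcy
Final line count: 9

Answer: 9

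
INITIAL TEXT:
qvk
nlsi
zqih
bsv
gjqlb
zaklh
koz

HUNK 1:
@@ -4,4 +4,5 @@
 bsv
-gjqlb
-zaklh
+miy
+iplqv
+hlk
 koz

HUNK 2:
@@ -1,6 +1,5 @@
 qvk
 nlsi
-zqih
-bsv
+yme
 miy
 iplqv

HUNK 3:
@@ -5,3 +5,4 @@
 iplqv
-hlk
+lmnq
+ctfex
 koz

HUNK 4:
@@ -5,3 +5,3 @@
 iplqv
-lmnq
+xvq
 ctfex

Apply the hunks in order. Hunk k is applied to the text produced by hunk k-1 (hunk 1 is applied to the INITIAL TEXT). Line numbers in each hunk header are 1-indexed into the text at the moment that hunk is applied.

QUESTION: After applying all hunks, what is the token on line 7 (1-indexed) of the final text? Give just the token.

Answer: ctfex

Derivation:
Hunk 1: at line 4 remove [gjqlb,zaklh] add [miy,iplqv,hlk] -> 8 lines: qvk nlsi zqih bsv miy iplqv hlk koz
Hunk 2: at line 1 remove [zqih,bsv] add [yme] -> 7 lines: qvk nlsi yme miy iplqv hlk koz
Hunk 3: at line 5 remove [hlk] add [lmnq,ctfex] -> 8 lines: qvk nlsi yme miy iplqv lmnq ctfex koz
Hunk 4: at line 5 remove [lmnq] add [xvq] -> 8 lines: qvk nlsi yme miy iplqv xvq ctfex koz
Final line 7: ctfex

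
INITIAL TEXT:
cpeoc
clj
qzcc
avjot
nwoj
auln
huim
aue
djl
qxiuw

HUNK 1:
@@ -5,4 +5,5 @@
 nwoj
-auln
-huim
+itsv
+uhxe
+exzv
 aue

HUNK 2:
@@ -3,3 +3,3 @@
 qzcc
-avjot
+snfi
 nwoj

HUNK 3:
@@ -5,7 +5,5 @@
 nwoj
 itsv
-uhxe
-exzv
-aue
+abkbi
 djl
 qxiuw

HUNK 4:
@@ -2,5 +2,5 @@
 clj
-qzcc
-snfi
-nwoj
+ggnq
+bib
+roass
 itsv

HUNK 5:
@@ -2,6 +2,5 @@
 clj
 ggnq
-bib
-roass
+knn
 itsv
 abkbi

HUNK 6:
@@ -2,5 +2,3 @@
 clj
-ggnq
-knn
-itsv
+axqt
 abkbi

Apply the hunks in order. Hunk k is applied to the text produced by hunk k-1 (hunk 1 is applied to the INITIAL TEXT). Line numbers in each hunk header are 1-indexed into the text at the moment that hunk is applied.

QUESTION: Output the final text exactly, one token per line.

Hunk 1: at line 5 remove [auln,huim] add [itsv,uhxe,exzv] -> 11 lines: cpeoc clj qzcc avjot nwoj itsv uhxe exzv aue djl qxiuw
Hunk 2: at line 3 remove [avjot] add [snfi] -> 11 lines: cpeoc clj qzcc snfi nwoj itsv uhxe exzv aue djl qxiuw
Hunk 3: at line 5 remove [uhxe,exzv,aue] add [abkbi] -> 9 lines: cpeoc clj qzcc snfi nwoj itsv abkbi djl qxiuw
Hunk 4: at line 2 remove [qzcc,snfi,nwoj] add [ggnq,bib,roass] -> 9 lines: cpeoc clj ggnq bib roass itsv abkbi djl qxiuw
Hunk 5: at line 2 remove [bib,roass] add [knn] -> 8 lines: cpeoc clj ggnq knn itsv abkbi djl qxiuw
Hunk 6: at line 2 remove [ggnq,knn,itsv] add [axqt] -> 6 lines: cpeoc clj axqt abkbi djl qxiuw

Answer: cpeoc
clj
axqt
abkbi
djl
qxiuw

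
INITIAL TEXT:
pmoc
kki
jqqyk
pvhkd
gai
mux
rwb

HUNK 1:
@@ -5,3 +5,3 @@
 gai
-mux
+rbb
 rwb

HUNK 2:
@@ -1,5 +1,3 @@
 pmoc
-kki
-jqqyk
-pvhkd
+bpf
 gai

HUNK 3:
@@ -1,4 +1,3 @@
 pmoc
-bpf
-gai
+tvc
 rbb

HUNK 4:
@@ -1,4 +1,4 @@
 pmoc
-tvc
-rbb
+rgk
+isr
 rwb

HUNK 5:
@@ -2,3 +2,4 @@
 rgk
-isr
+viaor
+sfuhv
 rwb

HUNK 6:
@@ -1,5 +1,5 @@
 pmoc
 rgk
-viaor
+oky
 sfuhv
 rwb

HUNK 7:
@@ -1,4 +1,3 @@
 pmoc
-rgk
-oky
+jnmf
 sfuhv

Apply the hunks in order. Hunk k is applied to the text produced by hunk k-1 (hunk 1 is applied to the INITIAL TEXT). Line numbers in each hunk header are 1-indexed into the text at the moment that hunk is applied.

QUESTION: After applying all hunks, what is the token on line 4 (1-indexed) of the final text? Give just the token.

Answer: rwb

Derivation:
Hunk 1: at line 5 remove [mux] add [rbb] -> 7 lines: pmoc kki jqqyk pvhkd gai rbb rwb
Hunk 2: at line 1 remove [kki,jqqyk,pvhkd] add [bpf] -> 5 lines: pmoc bpf gai rbb rwb
Hunk 3: at line 1 remove [bpf,gai] add [tvc] -> 4 lines: pmoc tvc rbb rwb
Hunk 4: at line 1 remove [tvc,rbb] add [rgk,isr] -> 4 lines: pmoc rgk isr rwb
Hunk 5: at line 2 remove [isr] add [viaor,sfuhv] -> 5 lines: pmoc rgk viaor sfuhv rwb
Hunk 6: at line 1 remove [viaor] add [oky] -> 5 lines: pmoc rgk oky sfuhv rwb
Hunk 7: at line 1 remove [rgk,oky] add [jnmf] -> 4 lines: pmoc jnmf sfuhv rwb
Final line 4: rwb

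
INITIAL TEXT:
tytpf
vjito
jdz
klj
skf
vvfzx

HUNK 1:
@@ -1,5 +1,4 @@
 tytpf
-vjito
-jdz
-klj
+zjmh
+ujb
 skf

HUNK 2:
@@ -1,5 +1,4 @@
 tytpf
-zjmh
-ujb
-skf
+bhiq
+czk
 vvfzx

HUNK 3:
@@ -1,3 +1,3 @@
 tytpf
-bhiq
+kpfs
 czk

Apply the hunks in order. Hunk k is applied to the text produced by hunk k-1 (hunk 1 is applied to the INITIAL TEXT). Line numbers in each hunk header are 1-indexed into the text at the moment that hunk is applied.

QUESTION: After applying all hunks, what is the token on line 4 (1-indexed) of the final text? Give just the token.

Hunk 1: at line 1 remove [vjito,jdz,klj] add [zjmh,ujb] -> 5 lines: tytpf zjmh ujb skf vvfzx
Hunk 2: at line 1 remove [zjmh,ujb,skf] add [bhiq,czk] -> 4 lines: tytpf bhiq czk vvfzx
Hunk 3: at line 1 remove [bhiq] add [kpfs] -> 4 lines: tytpf kpfs czk vvfzx
Final line 4: vvfzx

Answer: vvfzx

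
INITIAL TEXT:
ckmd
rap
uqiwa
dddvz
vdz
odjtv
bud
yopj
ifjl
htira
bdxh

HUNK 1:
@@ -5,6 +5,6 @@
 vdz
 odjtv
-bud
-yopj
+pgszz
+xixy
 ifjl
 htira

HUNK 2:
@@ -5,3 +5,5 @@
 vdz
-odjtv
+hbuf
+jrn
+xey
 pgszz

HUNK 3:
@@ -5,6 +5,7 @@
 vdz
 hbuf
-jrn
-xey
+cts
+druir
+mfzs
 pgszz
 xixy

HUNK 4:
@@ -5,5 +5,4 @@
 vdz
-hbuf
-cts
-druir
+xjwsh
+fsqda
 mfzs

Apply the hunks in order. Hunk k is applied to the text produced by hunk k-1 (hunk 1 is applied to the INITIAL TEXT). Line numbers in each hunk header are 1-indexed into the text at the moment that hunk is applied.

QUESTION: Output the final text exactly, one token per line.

Answer: ckmd
rap
uqiwa
dddvz
vdz
xjwsh
fsqda
mfzs
pgszz
xixy
ifjl
htira
bdxh

Derivation:
Hunk 1: at line 5 remove [bud,yopj] add [pgszz,xixy] -> 11 lines: ckmd rap uqiwa dddvz vdz odjtv pgszz xixy ifjl htira bdxh
Hunk 2: at line 5 remove [odjtv] add [hbuf,jrn,xey] -> 13 lines: ckmd rap uqiwa dddvz vdz hbuf jrn xey pgszz xixy ifjl htira bdxh
Hunk 3: at line 5 remove [jrn,xey] add [cts,druir,mfzs] -> 14 lines: ckmd rap uqiwa dddvz vdz hbuf cts druir mfzs pgszz xixy ifjl htira bdxh
Hunk 4: at line 5 remove [hbuf,cts,druir] add [xjwsh,fsqda] -> 13 lines: ckmd rap uqiwa dddvz vdz xjwsh fsqda mfzs pgszz xixy ifjl htira bdxh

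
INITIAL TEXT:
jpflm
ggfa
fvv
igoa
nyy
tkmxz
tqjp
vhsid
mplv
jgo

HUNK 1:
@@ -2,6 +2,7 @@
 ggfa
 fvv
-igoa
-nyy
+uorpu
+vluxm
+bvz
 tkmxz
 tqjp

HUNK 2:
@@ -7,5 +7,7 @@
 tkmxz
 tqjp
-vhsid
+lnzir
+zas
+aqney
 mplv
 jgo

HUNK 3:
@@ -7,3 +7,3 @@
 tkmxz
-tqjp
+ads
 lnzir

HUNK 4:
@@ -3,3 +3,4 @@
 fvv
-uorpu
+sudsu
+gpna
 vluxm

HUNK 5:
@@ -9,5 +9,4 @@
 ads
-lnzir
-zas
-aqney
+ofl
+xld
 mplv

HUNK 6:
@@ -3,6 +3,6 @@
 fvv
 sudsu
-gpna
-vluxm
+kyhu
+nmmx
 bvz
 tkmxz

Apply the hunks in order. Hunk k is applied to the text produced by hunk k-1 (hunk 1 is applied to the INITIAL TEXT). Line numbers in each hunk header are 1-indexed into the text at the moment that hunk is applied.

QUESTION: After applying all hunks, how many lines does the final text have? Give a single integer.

Answer: 13

Derivation:
Hunk 1: at line 2 remove [igoa,nyy] add [uorpu,vluxm,bvz] -> 11 lines: jpflm ggfa fvv uorpu vluxm bvz tkmxz tqjp vhsid mplv jgo
Hunk 2: at line 7 remove [vhsid] add [lnzir,zas,aqney] -> 13 lines: jpflm ggfa fvv uorpu vluxm bvz tkmxz tqjp lnzir zas aqney mplv jgo
Hunk 3: at line 7 remove [tqjp] add [ads] -> 13 lines: jpflm ggfa fvv uorpu vluxm bvz tkmxz ads lnzir zas aqney mplv jgo
Hunk 4: at line 3 remove [uorpu] add [sudsu,gpna] -> 14 lines: jpflm ggfa fvv sudsu gpna vluxm bvz tkmxz ads lnzir zas aqney mplv jgo
Hunk 5: at line 9 remove [lnzir,zas,aqney] add [ofl,xld] -> 13 lines: jpflm ggfa fvv sudsu gpna vluxm bvz tkmxz ads ofl xld mplv jgo
Hunk 6: at line 3 remove [gpna,vluxm] add [kyhu,nmmx] -> 13 lines: jpflm ggfa fvv sudsu kyhu nmmx bvz tkmxz ads ofl xld mplv jgo
Final line count: 13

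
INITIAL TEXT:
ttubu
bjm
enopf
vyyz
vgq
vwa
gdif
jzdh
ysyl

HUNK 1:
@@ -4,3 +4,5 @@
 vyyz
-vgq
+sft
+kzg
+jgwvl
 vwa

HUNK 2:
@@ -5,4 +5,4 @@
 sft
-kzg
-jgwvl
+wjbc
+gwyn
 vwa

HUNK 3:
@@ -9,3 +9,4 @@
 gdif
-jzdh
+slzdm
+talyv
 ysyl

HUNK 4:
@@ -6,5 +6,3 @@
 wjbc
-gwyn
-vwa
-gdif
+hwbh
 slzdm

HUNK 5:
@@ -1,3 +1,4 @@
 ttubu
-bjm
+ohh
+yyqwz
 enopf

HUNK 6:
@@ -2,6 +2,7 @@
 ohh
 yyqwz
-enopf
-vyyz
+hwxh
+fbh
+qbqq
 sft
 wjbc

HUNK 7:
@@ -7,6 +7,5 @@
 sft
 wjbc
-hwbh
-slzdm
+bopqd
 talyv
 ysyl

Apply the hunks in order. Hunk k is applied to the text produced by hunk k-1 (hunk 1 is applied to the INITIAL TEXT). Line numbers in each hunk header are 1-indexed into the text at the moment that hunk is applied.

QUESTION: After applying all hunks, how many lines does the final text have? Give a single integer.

Answer: 11

Derivation:
Hunk 1: at line 4 remove [vgq] add [sft,kzg,jgwvl] -> 11 lines: ttubu bjm enopf vyyz sft kzg jgwvl vwa gdif jzdh ysyl
Hunk 2: at line 5 remove [kzg,jgwvl] add [wjbc,gwyn] -> 11 lines: ttubu bjm enopf vyyz sft wjbc gwyn vwa gdif jzdh ysyl
Hunk 3: at line 9 remove [jzdh] add [slzdm,talyv] -> 12 lines: ttubu bjm enopf vyyz sft wjbc gwyn vwa gdif slzdm talyv ysyl
Hunk 4: at line 6 remove [gwyn,vwa,gdif] add [hwbh] -> 10 lines: ttubu bjm enopf vyyz sft wjbc hwbh slzdm talyv ysyl
Hunk 5: at line 1 remove [bjm] add [ohh,yyqwz] -> 11 lines: ttubu ohh yyqwz enopf vyyz sft wjbc hwbh slzdm talyv ysyl
Hunk 6: at line 2 remove [enopf,vyyz] add [hwxh,fbh,qbqq] -> 12 lines: ttubu ohh yyqwz hwxh fbh qbqq sft wjbc hwbh slzdm talyv ysyl
Hunk 7: at line 7 remove [hwbh,slzdm] add [bopqd] -> 11 lines: ttubu ohh yyqwz hwxh fbh qbqq sft wjbc bopqd talyv ysyl
Final line count: 11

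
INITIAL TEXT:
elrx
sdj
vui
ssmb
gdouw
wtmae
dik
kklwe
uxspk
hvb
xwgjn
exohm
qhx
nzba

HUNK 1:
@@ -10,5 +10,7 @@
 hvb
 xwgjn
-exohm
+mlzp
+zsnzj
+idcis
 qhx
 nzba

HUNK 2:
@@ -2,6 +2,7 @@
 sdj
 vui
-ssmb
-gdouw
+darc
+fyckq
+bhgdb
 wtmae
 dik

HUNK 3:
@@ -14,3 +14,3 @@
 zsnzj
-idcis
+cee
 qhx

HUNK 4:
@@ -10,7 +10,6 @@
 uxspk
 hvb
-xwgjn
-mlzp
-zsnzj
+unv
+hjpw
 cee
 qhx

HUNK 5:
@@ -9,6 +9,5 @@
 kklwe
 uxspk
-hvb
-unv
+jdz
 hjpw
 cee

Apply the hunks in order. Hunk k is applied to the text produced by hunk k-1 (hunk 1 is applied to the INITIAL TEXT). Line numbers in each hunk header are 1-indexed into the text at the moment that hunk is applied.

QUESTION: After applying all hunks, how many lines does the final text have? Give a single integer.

Answer: 15

Derivation:
Hunk 1: at line 10 remove [exohm] add [mlzp,zsnzj,idcis] -> 16 lines: elrx sdj vui ssmb gdouw wtmae dik kklwe uxspk hvb xwgjn mlzp zsnzj idcis qhx nzba
Hunk 2: at line 2 remove [ssmb,gdouw] add [darc,fyckq,bhgdb] -> 17 lines: elrx sdj vui darc fyckq bhgdb wtmae dik kklwe uxspk hvb xwgjn mlzp zsnzj idcis qhx nzba
Hunk 3: at line 14 remove [idcis] add [cee] -> 17 lines: elrx sdj vui darc fyckq bhgdb wtmae dik kklwe uxspk hvb xwgjn mlzp zsnzj cee qhx nzba
Hunk 4: at line 10 remove [xwgjn,mlzp,zsnzj] add [unv,hjpw] -> 16 lines: elrx sdj vui darc fyckq bhgdb wtmae dik kklwe uxspk hvb unv hjpw cee qhx nzba
Hunk 5: at line 9 remove [hvb,unv] add [jdz] -> 15 lines: elrx sdj vui darc fyckq bhgdb wtmae dik kklwe uxspk jdz hjpw cee qhx nzba
Final line count: 15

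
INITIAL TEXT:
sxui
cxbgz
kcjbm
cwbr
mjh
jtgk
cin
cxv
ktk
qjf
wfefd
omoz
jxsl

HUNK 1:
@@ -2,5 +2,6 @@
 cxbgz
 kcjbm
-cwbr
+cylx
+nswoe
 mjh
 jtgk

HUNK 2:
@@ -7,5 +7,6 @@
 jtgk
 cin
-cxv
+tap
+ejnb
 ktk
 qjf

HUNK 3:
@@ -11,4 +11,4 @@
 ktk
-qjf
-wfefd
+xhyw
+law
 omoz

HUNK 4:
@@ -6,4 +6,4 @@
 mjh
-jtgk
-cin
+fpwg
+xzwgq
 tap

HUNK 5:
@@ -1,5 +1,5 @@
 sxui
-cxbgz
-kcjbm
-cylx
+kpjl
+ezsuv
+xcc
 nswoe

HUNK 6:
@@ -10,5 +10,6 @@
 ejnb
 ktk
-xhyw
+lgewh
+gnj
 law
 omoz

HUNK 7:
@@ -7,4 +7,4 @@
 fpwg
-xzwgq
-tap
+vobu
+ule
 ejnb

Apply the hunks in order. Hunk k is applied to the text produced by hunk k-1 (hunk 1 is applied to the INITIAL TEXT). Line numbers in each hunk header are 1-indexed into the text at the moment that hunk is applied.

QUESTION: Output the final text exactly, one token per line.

Hunk 1: at line 2 remove [cwbr] add [cylx,nswoe] -> 14 lines: sxui cxbgz kcjbm cylx nswoe mjh jtgk cin cxv ktk qjf wfefd omoz jxsl
Hunk 2: at line 7 remove [cxv] add [tap,ejnb] -> 15 lines: sxui cxbgz kcjbm cylx nswoe mjh jtgk cin tap ejnb ktk qjf wfefd omoz jxsl
Hunk 3: at line 11 remove [qjf,wfefd] add [xhyw,law] -> 15 lines: sxui cxbgz kcjbm cylx nswoe mjh jtgk cin tap ejnb ktk xhyw law omoz jxsl
Hunk 4: at line 6 remove [jtgk,cin] add [fpwg,xzwgq] -> 15 lines: sxui cxbgz kcjbm cylx nswoe mjh fpwg xzwgq tap ejnb ktk xhyw law omoz jxsl
Hunk 5: at line 1 remove [cxbgz,kcjbm,cylx] add [kpjl,ezsuv,xcc] -> 15 lines: sxui kpjl ezsuv xcc nswoe mjh fpwg xzwgq tap ejnb ktk xhyw law omoz jxsl
Hunk 6: at line 10 remove [xhyw] add [lgewh,gnj] -> 16 lines: sxui kpjl ezsuv xcc nswoe mjh fpwg xzwgq tap ejnb ktk lgewh gnj law omoz jxsl
Hunk 7: at line 7 remove [xzwgq,tap] add [vobu,ule] -> 16 lines: sxui kpjl ezsuv xcc nswoe mjh fpwg vobu ule ejnb ktk lgewh gnj law omoz jxsl

Answer: sxui
kpjl
ezsuv
xcc
nswoe
mjh
fpwg
vobu
ule
ejnb
ktk
lgewh
gnj
law
omoz
jxsl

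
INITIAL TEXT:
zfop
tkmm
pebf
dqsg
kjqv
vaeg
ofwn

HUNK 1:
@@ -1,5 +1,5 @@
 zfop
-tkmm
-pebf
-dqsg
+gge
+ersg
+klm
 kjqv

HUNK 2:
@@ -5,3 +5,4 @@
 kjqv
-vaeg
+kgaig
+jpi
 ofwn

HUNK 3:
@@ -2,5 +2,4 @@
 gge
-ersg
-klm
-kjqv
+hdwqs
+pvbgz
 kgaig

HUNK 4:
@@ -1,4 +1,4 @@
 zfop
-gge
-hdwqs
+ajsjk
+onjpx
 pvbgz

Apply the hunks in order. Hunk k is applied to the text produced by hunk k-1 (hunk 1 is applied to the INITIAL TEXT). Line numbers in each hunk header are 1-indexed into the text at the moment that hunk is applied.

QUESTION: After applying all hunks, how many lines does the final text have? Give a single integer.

Answer: 7

Derivation:
Hunk 1: at line 1 remove [tkmm,pebf,dqsg] add [gge,ersg,klm] -> 7 lines: zfop gge ersg klm kjqv vaeg ofwn
Hunk 2: at line 5 remove [vaeg] add [kgaig,jpi] -> 8 lines: zfop gge ersg klm kjqv kgaig jpi ofwn
Hunk 3: at line 2 remove [ersg,klm,kjqv] add [hdwqs,pvbgz] -> 7 lines: zfop gge hdwqs pvbgz kgaig jpi ofwn
Hunk 4: at line 1 remove [gge,hdwqs] add [ajsjk,onjpx] -> 7 lines: zfop ajsjk onjpx pvbgz kgaig jpi ofwn
Final line count: 7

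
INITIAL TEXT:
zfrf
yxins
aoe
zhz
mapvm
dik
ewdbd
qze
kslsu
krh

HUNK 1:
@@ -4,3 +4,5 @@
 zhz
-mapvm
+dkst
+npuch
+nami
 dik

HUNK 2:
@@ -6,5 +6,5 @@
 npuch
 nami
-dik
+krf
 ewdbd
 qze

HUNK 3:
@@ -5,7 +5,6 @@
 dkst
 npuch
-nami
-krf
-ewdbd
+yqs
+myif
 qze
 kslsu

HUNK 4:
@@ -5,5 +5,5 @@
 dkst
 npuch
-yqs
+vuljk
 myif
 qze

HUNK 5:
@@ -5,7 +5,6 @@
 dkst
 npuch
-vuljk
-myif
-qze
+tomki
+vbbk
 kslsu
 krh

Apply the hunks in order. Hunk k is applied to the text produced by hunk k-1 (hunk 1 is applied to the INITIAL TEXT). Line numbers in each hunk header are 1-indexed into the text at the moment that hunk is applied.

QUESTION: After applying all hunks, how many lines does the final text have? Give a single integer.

Answer: 10

Derivation:
Hunk 1: at line 4 remove [mapvm] add [dkst,npuch,nami] -> 12 lines: zfrf yxins aoe zhz dkst npuch nami dik ewdbd qze kslsu krh
Hunk 2: at line 6 remove [dik] add [krf] -> 12 lines: zfrf yxins aoe zhz dkst npuch nami krf ewdbd qze kslsu krh
Hunk 3: at line 5 remove [nami,krf,ewdbd] add [yqs,myif] -> 11 lines: zfrf yxins aoe zhz dkst npuch yqs myif qze kslsu krh
Hunk 4: at line 5 remove [yqs] add [vuljk] -> 11 lines: zfrf yxins aoe zhz dkst npuch vuljk myif qze kslsu krh
Hunk 5: at line 5 remove [vuljk,myif,qze] add [tomki,vbbk] -> 10 lines: zfrf yxins aoe zhz dkst npuch tomki vbbk kslsu krh
Final line count: 10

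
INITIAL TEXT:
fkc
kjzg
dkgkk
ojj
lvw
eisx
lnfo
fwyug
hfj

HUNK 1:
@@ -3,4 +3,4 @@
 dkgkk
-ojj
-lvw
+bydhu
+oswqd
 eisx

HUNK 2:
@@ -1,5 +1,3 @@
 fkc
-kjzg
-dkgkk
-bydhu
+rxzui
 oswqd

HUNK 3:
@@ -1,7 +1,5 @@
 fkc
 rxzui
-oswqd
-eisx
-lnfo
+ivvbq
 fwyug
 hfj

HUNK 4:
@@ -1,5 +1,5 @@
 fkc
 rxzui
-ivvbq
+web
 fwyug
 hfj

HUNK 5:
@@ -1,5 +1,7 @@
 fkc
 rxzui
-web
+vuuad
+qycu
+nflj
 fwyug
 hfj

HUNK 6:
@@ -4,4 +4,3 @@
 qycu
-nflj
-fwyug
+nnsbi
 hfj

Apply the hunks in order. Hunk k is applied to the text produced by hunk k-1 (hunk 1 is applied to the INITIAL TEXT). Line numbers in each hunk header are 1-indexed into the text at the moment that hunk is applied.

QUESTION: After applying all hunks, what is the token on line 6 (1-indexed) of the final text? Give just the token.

Hunk 1: at line 3 remove [ojj,lvw] add [bydhu,oswqd] -> 9 lines: fkc kjzg dkgkk bydhu oswqd eisx lnfo fwyug hfj
Hunk 2: at line 1 remove [kjzg,dkgkk,bydhu] add [rxzui] -> 7 lines: fkc rxzui oswqd eisx lnfo fwyug hfj
Hunk 3: at line 1 remove [oswqd,eisx,lnfo] add [ivvbq] -> 5 lines: fkc rxzui ivvbq fwyug hfj
Hunk 4: at line 1 remove [ivvbq] add [web] -> 5 lines: fkc rxzui web fwyug hfj
Hunk 5: at line 1 remove [web] add [vuuad,qycu,nflj] -> 7 lines: fkc rxzui vuuad qycu nflj fwyug hfj
Hunk 6: at line 4 remove [nflj,fwyug] add [nnsbi] -> 6 lines: fkc rxzui vuuad qycu nnsbi hfj
Final line 6: hfj

Answer: hfj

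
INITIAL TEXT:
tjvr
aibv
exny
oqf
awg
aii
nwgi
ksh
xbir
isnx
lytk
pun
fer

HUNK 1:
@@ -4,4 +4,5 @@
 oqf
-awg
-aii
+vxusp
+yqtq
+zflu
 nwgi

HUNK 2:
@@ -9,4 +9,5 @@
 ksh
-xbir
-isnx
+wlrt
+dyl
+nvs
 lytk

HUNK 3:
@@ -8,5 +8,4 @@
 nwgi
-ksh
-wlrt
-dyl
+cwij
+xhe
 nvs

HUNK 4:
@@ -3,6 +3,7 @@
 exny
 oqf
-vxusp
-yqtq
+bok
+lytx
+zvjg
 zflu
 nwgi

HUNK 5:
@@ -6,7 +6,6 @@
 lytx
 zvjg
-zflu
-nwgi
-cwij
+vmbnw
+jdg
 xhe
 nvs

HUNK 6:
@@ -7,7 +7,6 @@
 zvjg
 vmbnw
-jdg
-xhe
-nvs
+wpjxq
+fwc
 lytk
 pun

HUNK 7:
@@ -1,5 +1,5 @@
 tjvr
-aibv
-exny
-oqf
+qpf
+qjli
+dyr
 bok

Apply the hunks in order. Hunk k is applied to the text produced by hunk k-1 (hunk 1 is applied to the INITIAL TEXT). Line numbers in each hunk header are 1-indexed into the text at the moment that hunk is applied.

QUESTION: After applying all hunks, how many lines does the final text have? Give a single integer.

Answer: 13

Derivation:
Hunk 1: at line 4 remove [awg,aii] add [vxusp,yqtq,zflu] -> 14 lines: tjvr aibv exny oqf vxusp yqtq zflu nwgi ksh xbir isnx lytk pun fer
Hunk 2: at line 9 remove [xbir,isnx] add [wlrt,dyl,nvs] -> 15 lines: tjvr aibv exny oqf vxusp yqtq zflu nwgi ksh wlrt dyl nvs lytk pun fer
Hunk 3: at line 8 remove [ksh,wlrt,dyl] add [cwij,xhe] -> 14 lines: tjvr aibv exny oqf vxusp yqtq zflu nwgi cwij xhe nvs lytk pun fer
Hunk 4: at line 3 remove [vxusp,yqtq] add [bok,lytx,zvjg] -> 15 lines: tjvr aibv exny oqf bok lytx zvjg zflu nwgi cwij xhe nvs lytk pun fer
Hunk 5: at line 6 remove [zflu,nwgi,cwij] add [vmbnw,jdg] -> 14 lines: tjvr aibv exny oqf bok lytx zvjg vmbnw jdg xhe nvs lytk pun fer
Hunk 6: at line 7 remove [jdg,xhe,nvs] add [wpjxq,fwc] -> 13 lines: tjvr aibv exny oqf bok lytx zvjg vmbnw wpjxq fwc lytk pun fer
Hunk 7: at line 1 remove [aibv,exny,oqf] add [qpf,qjli,dyr] -> 13 lines: tjvr qpf qjli dyr bok lytx zvjg vmbnw wpjxq fwc lytk pun fer
Final line count: 13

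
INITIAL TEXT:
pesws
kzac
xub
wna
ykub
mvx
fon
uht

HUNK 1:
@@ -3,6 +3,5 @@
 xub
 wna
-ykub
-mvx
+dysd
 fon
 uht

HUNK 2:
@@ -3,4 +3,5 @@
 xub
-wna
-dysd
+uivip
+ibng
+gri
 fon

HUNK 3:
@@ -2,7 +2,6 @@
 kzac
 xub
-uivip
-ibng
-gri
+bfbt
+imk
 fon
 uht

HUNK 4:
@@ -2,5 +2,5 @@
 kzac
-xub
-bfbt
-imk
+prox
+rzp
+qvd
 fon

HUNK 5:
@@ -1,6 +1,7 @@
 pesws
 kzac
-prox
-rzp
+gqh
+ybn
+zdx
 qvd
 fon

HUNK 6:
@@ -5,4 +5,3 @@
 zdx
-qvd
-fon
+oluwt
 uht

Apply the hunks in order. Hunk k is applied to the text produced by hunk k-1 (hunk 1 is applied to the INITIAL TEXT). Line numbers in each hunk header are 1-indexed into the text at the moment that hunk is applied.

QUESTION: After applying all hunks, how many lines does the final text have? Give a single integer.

Answer: 7

Derivation:
Hunk 1: at line 3 remove [ykub,mvx] add [dysd] -> 7 lines: pesws kzac xub wna dysd fon uht
Hunk 2: at line 3 remove [wna,dysd] add [uivip,ibng,gri] -> 8 lines: pesws kzac xub uivip ibng gri fon uht
Hunk 3: at line 2 remove [uivip,ibng,gri] add [bfbt,imk] -> 7 lines: pesws kzac xub bfbt imk fon uht
Hunk 4: at line 2 remove [xub,bfbt,imk] add [prox,rzp,qvd] -> 7 lines: pesws kzac prox rzp qvd fon uht
Hunk 5: at line 1 remove [prox,rzp] add [gqh,ybn,zdx] -> 8 lines: pesws kzac gqh ybn zdx qvd fon uht
Hunk 6: at line 5 remove [qvd,fon] add [oluwt] -> 7 lines: pesws kzac gqh ybn zdx oluwt uht
Final line count: 7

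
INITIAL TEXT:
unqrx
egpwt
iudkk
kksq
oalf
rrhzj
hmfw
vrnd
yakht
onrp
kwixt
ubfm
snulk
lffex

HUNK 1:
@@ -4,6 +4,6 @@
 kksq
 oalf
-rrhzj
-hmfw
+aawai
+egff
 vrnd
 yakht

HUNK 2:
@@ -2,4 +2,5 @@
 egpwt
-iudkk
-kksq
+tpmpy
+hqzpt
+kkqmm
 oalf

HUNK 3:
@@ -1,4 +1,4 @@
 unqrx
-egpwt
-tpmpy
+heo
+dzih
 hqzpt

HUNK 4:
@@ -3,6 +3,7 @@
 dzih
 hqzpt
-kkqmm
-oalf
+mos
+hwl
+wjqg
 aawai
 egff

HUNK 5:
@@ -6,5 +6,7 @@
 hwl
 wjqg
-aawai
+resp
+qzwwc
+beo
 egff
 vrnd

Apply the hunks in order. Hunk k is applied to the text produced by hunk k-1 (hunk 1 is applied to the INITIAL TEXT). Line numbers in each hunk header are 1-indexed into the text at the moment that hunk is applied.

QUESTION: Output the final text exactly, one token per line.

Hunk 1: at line 4 remove [rrhzj,hmfw] add [aawai,egff] -> 14 lines: unqrx egpwt iudkk kksq oalf aawai egff vrnd yakht onrp kwixt ubfm snulk lffex
Hunk 2: at line 2 remove [iudkk,kksq] add [tpmpy,hqzpt,kkqmm] -> 15 lines: unqrx egpwt tpmpy hqzpt kkqmm oalf aawai egff vrnd yakht onrp kwixt ubfm snulk lffex
Hunk 3: at line 1 remove [egpwt,tpmpy] add [heo,dzih] -> 15 lines: unqrx heo dzih hqzpt kkqmm oalf aawai egff vrnd yakht onrp kwixt ubfm snulk lffex
Hunk 4: at line 3 remove [kkqmm,oalf] add [mos,hwl,wjqg] -> 16 lines: unqrx heo dzih hqzpt mos hwl wjqg aawai egff vrnd yakht onrp kwixt ubfm snulk lffex
Hunk 5: at line 6 remove [aawai] add [resp,qzwwc,beo] -> 18 lines: unqrx heo dzih hqzpt mos hwl wjqg resp qzwwc beo egff vrnd yakht onrp kwixt ubfm snulk lffex

Answer: unqrx
heo
dzih
hqzpt
mos
hwl
wjqg
resp
qzwwc
beo
egff
vrnd
yakht
onrp
kwixt
ubfm
snulk
lffex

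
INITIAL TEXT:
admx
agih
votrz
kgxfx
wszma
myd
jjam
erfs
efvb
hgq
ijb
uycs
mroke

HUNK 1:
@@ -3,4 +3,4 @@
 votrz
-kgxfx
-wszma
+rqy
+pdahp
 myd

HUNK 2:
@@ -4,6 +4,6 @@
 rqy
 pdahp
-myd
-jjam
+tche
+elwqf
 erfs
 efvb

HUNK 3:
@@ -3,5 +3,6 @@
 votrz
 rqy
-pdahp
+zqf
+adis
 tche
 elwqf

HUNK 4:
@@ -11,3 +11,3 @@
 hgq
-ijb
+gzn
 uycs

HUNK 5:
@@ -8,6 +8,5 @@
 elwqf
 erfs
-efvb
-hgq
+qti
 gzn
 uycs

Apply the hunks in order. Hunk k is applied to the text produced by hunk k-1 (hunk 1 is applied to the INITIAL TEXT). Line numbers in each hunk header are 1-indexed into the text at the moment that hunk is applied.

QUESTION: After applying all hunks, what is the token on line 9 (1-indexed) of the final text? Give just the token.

Answer: erfs

Derivation:
Hunk 1: at line 3 remove [kgxfx,wszma] add [rqy,pdahp] -> 13 lines: admx agih votrz rqy pdahp myd jjam erfs efvb hgq ijb uycs mroke
Hunk 2: at line 4 remove [myd,jjam] add [tche,elwqf] -> 13 lines: admx agih votrz rqy pdahp tche elwqf erfs efvb hgq ijb uycs mroke
Hunk 3: at line 3 remove [pdahp] add [zqf,adis] -> 14 lines: admx agih votrz rqy zqf adis tche elwqf erfs efvb hgq ijb uycs mroke
Hunk 4: at line 11 remove [ijb] add [gzn] -> 14 lines: admx agih votrz rqy zqf adis tche elwqf erfs efvb hgq gzn uycs mroke
Hunk 5: at line 8 remove [efvb,hgq] add [qti] -> 13 lines: admx agih votrz rqy zqf adis tche elwqf erfs qti gzn uycs mroke
Final line 9: erfs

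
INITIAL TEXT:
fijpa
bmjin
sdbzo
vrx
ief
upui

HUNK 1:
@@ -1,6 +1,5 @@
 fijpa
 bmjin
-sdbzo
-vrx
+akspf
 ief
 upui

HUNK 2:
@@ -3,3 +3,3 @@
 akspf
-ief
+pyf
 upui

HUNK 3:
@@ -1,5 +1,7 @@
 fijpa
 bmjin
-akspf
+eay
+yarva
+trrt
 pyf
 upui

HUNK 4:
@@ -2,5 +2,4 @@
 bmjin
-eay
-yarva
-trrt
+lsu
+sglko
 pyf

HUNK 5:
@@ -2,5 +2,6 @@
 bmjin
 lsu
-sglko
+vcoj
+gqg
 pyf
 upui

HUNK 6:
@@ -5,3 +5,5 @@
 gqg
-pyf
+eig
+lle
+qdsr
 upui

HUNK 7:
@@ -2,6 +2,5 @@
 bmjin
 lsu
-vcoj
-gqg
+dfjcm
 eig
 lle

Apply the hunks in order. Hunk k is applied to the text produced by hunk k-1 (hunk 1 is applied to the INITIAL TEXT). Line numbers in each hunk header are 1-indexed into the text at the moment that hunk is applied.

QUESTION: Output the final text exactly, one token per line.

Hunk 1: at line 1 remove [sdbzo,vrx] add [akspf] -> 5 lines: fijpa bmjin akspf ief upui
Hunk 2: at line 3 remove [ief] add [pyf] -> 5 lines: fijpa bmjin akspf pyf upui
Hunk 3: at line 1 remove [akspf] add [eay,yarva,trrt] -> 7 lines: fijpa bmjin eay yarva trrt pyf upui
Hunk 4: at line 2 remove [eay,yarva,trrt] add [lsu,sglko] -> 6 lines: fijpa bmjin lsu sglko pyf upui
Hunk 5: at line 2 remove [sglko] add [vcoj,gqg] -> 7 lines: fijpa bmjin lsu vcoj gqg pyf upui
Hunk 6: at line 5 remove [pyf] add [eig,lle,qdsr] -> 9 lines: fijpa bmjin lsu vcoj gqg eig lle qdsr upui
Hunk 7: at line 2 remove [vcoj,gqg] add [dfjcm] -> 8 lines: fijpa bmjin lsu dfjcm eig lle qdsr upui

Answer: fijpa
bmjin
lsu
dfjcm
eig
lle
qdsr
upui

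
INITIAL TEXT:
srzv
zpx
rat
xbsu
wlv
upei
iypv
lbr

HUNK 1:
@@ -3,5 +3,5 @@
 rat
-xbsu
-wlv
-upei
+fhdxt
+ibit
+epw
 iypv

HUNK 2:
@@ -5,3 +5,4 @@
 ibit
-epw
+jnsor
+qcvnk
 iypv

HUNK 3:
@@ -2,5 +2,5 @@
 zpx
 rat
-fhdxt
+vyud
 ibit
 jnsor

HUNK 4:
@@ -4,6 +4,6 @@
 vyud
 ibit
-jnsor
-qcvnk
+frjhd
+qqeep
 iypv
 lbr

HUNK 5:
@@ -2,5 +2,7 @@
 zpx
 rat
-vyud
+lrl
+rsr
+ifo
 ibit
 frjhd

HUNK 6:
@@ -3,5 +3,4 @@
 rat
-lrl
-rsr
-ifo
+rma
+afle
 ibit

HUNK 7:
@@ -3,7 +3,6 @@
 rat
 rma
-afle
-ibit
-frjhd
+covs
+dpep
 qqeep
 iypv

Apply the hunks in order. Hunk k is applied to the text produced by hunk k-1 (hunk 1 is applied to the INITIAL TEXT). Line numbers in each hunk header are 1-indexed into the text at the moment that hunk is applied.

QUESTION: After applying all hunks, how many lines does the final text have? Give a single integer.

Hunk 1: at line 3 remove [xbsu,wlv,upei] add [fhdxt,ibit,epw] -> 8 lines: srzv zpx rat fhdxt ibit epw iypv lbr
Hunk 2: at line 5 remove [epw] add [jnsor,qcvnk] -> 9 lines: srzv zpx rat fhdxt ibit jnsor qcvnk iypv lbr
Hunk 3: at line 2 remove [fhdxt] add [vyud] -> 9 lines: srzv zpx rat vyud ibit jnsor qcvnk iypv lbr
Hunk 4: at line 4 remove [jnsor,qcvnk] add [frjhd,qqeep] -> 9 lines: srzv zpx rat vyud ibit frjhd qqeep iypv lbr
Hunk 5: at line 2 remove [vyud] add [lrl,rsr,ifo] -> 11 lines: srzv zpx rat lrl rsr ifo ibit frjhd qqeep iypv lbr
Hunk 6: at line 3 remove [lrl,rsr,ifo] add [rma,afle] -> 10 lines: srzv zpx rat rma afle ibit frjhd qqeep iypv lbr
Hunk 7: at line 3 remove [afle,ibit,frjhd] add [covs,dpep] -> 9 lines: srzv zpx rat rma covs dpep qqeep iypv lbr
Final line count: 9

Answer: 9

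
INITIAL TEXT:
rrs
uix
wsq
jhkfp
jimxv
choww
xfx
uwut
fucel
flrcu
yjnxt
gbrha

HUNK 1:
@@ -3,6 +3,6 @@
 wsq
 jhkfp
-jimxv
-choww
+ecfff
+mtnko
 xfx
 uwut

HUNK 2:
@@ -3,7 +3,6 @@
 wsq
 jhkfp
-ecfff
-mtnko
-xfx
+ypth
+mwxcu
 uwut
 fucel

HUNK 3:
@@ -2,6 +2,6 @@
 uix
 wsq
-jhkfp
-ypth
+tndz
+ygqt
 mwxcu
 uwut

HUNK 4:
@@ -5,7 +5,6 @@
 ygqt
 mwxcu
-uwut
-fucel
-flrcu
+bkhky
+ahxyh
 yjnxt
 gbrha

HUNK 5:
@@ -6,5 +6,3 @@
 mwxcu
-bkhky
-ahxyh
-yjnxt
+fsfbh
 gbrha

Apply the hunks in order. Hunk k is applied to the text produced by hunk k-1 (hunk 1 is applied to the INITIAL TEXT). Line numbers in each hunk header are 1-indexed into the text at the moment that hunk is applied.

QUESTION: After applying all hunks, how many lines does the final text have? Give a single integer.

Hunk 1: at line 3 remove [jimxv,choww] add [ecfff,mtnko] -> 12 lines: rrs uix wsq jhkfp ecfff mtnko xfx uwut fucel flrcu yjnxt gbrha
Hunk 2: at line 3 remove [ecfff,mtnko,xfx] add [ypth,mwxcu] -> 11 lines: rrs uix wsq jhkfp ypth mwxcu uwut fucel flrcu yjnxt gbrha
Hunk 3: at line 2 remove [jhkfp,ypth] add [tndz,ygqt] -> 11 lines: rrs uix wsq tndz ygqt mwxcu uwut fucel flrcu yjnxt gbrha
Hunk 4: at line 5 remove [uwut,fucel,flrcu] add [bkhky,ahxyh] -> 10 lines: rrs uix wsq tndz ygqt mwxcu bkhky ahxyh yjnxt gbrha
Hunk 5: at line 6 remove [bkhky,ahxyh,yjnxt] add [fsfbh] -> 8 lines: rrs uix wsq tndz ygqt mwxcu fsfbh gbrha
Final line count: 8

Answer: 8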